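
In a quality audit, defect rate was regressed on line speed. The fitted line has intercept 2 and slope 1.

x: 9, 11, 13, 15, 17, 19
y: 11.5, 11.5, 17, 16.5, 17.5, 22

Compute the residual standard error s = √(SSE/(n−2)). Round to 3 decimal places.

x=9: ŷ = 2 + 9 = 11; r = 11.5 − 11 = 0.5
x=11: ŷ = 2 + 11 = 13; r = 11.5 − 13 = -1.5
x=13: ŷ = 2 + 13 = 15; r = 17 − 15 = 2
x=15: ŷ = 2 + 15 = 17; r = 16.5 − 17 = -0.5
x=17: ŷ = 2 + 17 = 19; r = 17.5 − 19 = -1.5
x=19: ŷ = 2 + 19 = 21; r = 22 − 21 = 1
SSE = 0.25 + 2.25 + 4 + 0.25 + 2.25 + 1 = 10
s = √(10/4) = √2.5 ≈ 1.581

s = 1.581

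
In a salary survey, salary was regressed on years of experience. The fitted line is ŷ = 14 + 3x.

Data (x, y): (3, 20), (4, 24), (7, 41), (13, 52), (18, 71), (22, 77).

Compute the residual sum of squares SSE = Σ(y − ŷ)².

x=3: ŷ = 14 + 3·3 = 23; r = 20 − 23 = -3
x=4: ŷ = 14 + 3·4 = 26; r = 24 − 26 = -2
x=7: ŷ = 14 + 3·7 = 35; r = 41 − 35 = 6
x=13: ŷ = 14 + 3·13 = 53; r = 52 − 53 = -1
x=18: ŷ = 14 + 3·18 = 68; r = 71 − 68 = 3
x=22: ŷ = 14 + 3·22 = 80; r = 77 − 80 = -3
SSE = 9 + 4 + 36 + 1 + 9 + 9 = 68

SSE = 68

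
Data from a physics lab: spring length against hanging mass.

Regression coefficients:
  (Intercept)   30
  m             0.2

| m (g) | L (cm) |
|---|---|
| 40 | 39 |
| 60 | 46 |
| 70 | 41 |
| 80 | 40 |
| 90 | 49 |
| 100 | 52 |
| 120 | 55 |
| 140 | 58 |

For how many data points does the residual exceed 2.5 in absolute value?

3

m=40: L̂ = 30 + 0.2·40 = 38; r = 39 − 38 = 1
m=60: L̂ = 30 + 0.2·60 = 42; r = 46 − 42 = 4
m=70: L̂ = 30 + 0.2·70 = 44; r = 41 − 44 = -3
m=80: L̂ = 30 + 0.2·80 = 46; r = 40 − 46 = -6
m=90: L̂ = 30 + 0.2·90 = 48; r = 49 − 48 = 1
m=100: L̂ = 30 + 0.2·100 = 50; r = 52 − 50 = 2
m=120: L̂ = 30 + 0.2·120 = 54; r = 55 − 54 = 1
m=140: L̂ = 30 + 0.2·140 = 58; r = 58 − 58 = 0
|r| > 2.5: m=60 (|r|=4), m=70 (|r|=3), m=80 (|r|=6) → 3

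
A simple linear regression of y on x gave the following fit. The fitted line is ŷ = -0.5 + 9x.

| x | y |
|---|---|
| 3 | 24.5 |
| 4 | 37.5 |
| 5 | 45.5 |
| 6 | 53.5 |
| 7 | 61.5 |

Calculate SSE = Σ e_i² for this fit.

SSE = 10

x=3: ŷ = -0.5 + 9·3 = 26.5; e = 24.5 − 26.5 = -2
x=4: ŷ = -0.5 + 9·4 = 35.5; e = 37.5 − 35.5 = 2
x=5: ŷ = -0.5 + 9·5 = 44.5; e = 45.5 − 44.5 = 1
x=6: ŷ = -0.5 + 9·6 = 53.5; e = 53.5 − 53.5 = 0
x=7: ŷ = -0.5 + 9·7 = 62.5; e = 61.5 − 62.5 = -1
SSE = 4 + 4 + 1 + 0 + 1 = 10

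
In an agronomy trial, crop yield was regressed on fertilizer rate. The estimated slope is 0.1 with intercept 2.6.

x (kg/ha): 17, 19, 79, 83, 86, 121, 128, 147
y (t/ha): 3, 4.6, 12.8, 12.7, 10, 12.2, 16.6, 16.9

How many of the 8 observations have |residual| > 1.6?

x=17: ŷ = 2.6 + 0.1·17 = 4.3; e = 3 − 4.3 = -1.3
x=19: ŷ = 2.6 + 0.1·19 = 4.5; e = 4.6 − 4.5 = 0.1
x=79: ŷ = 2.6 + 0.1·79 = 10.5; e = 12.8 − 10.5 = 2.3
x=83: ŷ = 2.6 + 0.1·83 = 10.9; e = 12.7 − 10.9 = 1.8
x=86: ŷ = 2.6 + 0.1·86 = 11.2; e = 10 − 11.2 = -1.2
x=121: ŷ = 2.6 + 0.1·121 = 14.7; e = 12.2 − 14.7 = -2.5
x=128: ŷ = 2.6 + 0.1·128 = 15.4; e = 16.6 − 15.4 = 1.2
x=147: ŷ = 2.6 + 0.1·147 = 17.3; e = 16.9 − 17.3 = -0.4
|e| > 1.6: x=79 (|e|=2.3), x=83 (|e|=1.8), x=121 (|e|=2.5) → 3

3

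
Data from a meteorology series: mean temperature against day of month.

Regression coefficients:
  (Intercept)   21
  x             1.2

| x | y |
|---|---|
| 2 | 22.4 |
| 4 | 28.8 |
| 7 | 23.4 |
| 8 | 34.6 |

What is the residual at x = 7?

ŷ = 21 + 1.2·7 = 29.4
r = 23.4 − 29.4 = -6

r = -6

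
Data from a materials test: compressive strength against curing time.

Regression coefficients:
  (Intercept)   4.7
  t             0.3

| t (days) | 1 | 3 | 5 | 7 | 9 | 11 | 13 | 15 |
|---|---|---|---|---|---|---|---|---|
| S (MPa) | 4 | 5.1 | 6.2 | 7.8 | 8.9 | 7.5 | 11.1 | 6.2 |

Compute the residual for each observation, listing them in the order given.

-1, -0.5, 0, 1, 1.5, -0.5, 2.5, -3

t=1: Ŝ = 4.7 + 0.3·1 = 5; e = 4 − 5 = -1
t=3: Ŝ = 4.7 + 0.3·3 = 5.6; e = 5.1 − 5.6 = -0.5
t=5: Ŝ = 4.7 + 0.3·5 = 6.2; e = 6.2 − 6.2 = 0
t=7: Ŝ = 4.7 + 0.3·7 = 6.8; e = 7.8 − 6.8 = 1
t=9: Ŝ = 4.7 + 0.3·9 = 7.4; e = 8.9 − 7.4 = 1.5
t=11: Ŝ = 4.7 + 0.3·11 = 8; e = 7.5 − 8 = -0.5
t=13: Ŝ = 4.7 + 0.3·13 = 8.6; e = 11.1 − 8.6 = 2.5
t=15: Ŝ = 4.7 + 0.3·15 = 9.2; e = 6.2 − 9.2 = -3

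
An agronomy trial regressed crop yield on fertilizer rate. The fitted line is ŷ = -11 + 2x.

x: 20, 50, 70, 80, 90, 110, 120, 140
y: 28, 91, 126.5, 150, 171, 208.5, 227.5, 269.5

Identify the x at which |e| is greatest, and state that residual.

x = 70, e = -2.5

x=20: ŷ = -11 + 2·20 = 29; e = 28 − 29 = -1
x=50: ŷ = -11 + 2·50 = 89; e = 91 − 89 = 2
x=70: ŷ = -11 + 2·70 = 129; e = 126.5 − 129 = -2.5
x=80: ŷ = -11 + 2·80 = 149; e = 150 − 149 = 1
x=90: ŷ = -11 + 2·90 = 169; e = 171 − 169 = 2
x=110: ŷ = -11 + 2·110 = 209; e = 208.5 − 209 = -0.5
x=120: ŷ = -11 + 2·120 = 229; e = 227.5 − 229 = -1.5
x=140: ŷ = -11 + 2·140 = 269; e = 269.5 − 269 = 0.5
Largest |e| is 2.5 at x = 70, residual -2.5.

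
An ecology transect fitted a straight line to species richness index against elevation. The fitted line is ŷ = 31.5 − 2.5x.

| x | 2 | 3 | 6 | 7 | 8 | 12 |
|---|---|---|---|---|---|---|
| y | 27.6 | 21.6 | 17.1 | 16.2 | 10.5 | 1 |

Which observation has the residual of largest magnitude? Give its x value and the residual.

x = 3, r = -2.4

x=2: ŷ = 31.5 − 2.5·2 = 26.5; r = 27.6 − 26.5 = 1.1
x=3: ŷ = 31.5 − 2.5·3 = 24; r = 21.6 − 24 = -2.4
x=6: ŷ = 31.5 − 2.5·6 = 16.5; r = 17.1 − 16.5 = 0.6
x=7: ŷ = 31.5 − 2.5·7 = 14; r = 16.2 − 14 = 2.2
x=8: ŷ = 31.5 − 2.5·8 = 11.5; r = 10.5 − 11.5 = -1
x=12: ŷ = 31.5 − 2.5·12 = 1.5; r = 1 − 1.5 = -0.5
Largest |r| is 2.4 at x = 3, residual -2.4.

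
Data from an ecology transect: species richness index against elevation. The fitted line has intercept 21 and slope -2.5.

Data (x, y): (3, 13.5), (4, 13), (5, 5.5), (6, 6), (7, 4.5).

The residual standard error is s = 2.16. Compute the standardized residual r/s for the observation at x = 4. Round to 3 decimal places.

0.926

ŷ = 21 − 2.5·4 = 11
r = 13 − 11 = 2
r/s = 2 / 2.16 = 0.926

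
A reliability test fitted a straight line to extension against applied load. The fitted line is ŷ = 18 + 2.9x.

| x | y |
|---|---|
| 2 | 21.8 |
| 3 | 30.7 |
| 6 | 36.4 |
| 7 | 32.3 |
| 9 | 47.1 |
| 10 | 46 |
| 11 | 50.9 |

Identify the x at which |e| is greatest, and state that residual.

x = 7, e = -6

x=2: ŷ = 18 + 2.9·2 = 23.8; e = 21.8 − 23.8 = -2
x=3: ŷ = 18 + 2.9·3 = 26.7; e = 30.7 − 26.7 = 4
x=6: ŷ = 18 + 2.9·6 = 35.4; e = 36.4 − 35.4 = 1
x=7: ŷ = 18 + 2.9·7 = 38.3; e = 32.3 − 38.3 = -6
x=9: ŷ = 18 + 2.9·9 = 44.1; e = 47.1 − 44.1 = 3
x=10: ŷ = 18 + 2.9·10 = 47; e = 46 − 47 = -1
x=11: ŷ = 18 + 2.9·11 = 49.9; e = 50.9 − 49.9 = 1
Largest |e| is 6 at x = 7, residual -6.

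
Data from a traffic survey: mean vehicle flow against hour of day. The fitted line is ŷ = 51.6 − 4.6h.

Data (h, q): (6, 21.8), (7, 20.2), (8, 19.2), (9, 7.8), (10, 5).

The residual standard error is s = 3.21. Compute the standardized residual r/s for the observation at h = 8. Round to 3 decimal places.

1.371

ŷ = 51.6 − 4.6·8 = 14.8
r = 19.2 − 14.8 = 4.4
r/s = 4.4 / 3.21 = 1.371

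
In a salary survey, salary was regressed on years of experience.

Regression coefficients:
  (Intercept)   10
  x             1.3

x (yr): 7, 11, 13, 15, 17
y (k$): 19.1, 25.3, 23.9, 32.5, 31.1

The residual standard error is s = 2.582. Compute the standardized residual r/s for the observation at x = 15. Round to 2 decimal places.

1.16

ŷ = 10 + 1.3·15 = 29.5
r = 32.5 − 29.5 = 3
r/s = 3 / 2.582 = 1.16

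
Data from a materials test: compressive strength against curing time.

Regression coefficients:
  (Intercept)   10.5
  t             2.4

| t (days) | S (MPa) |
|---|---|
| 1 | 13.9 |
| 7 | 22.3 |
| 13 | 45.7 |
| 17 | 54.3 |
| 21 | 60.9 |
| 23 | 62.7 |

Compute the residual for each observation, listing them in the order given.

t=1: Ŝ = 10.5 + 2.4·1 = 12.9; e = 13.9 − 12.9 = 1
t=7: Ŝ = 10.5 + 2.4·7 = 27.3; e = 22.3 − 27.3 = -5
t=13: Ŝ = 10.5 + 2.4·13 = 41.7; e = 45.7 − 41.7 = 4
t=17: Ŝ = 10.5 + 2.4·17 = 51.3; e = 54.3 − 51.3 = 3
t=21: Ŝ = 10.5 + 2.4·21 = 60.9; e = 60.9 − 60.9 = 0
t=23: Ŝ = 10.5 + 2.4·23 = 65.7; e = 62.7 − 65.7 = -3

1, -5, 4, 3, 0, -3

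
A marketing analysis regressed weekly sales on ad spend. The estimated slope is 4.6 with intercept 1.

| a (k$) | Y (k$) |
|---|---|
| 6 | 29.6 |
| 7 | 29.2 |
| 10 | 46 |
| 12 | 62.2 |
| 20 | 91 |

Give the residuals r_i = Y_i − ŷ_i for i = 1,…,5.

1, -4, -1, 6, -2

a=6: ŷ = 1 + 4.6·6 = 28.6; r = 29.6 − 28.6 = 1
a=7: ŷ = 1 + 4.6·7 = 33.2; r = 29.2 − 33.2 = -4
a=10: ŷ = 1 + 4.6·10 = 47; r = 46 − 47 = -1
a=12: ŷ = 1 + 4.6·12 = 56.2; r = 62.2 − 56.2 = 6
a=20: ŷ = 1 + 4.6·20 = 93; r = 91 − 93 = -2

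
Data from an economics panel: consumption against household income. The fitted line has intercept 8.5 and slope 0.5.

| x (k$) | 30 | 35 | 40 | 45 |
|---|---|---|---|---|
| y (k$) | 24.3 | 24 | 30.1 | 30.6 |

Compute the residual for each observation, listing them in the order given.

0.8, -2, 1.6, -0.4

x=30: ŷ = 8.5 + 0.5·30 = 23.5; r = 24.3 − 23.5 = 0.8
x=35: ŷ = 8.5 + 0.5·35 = 26; r = 24 − 26 = -2
x=40: ŷ = 8.5 + 0.5·40 = 28.5; r = 30.1 − 28.5 = 1.6
x=45: ŷ = 8.5 + 0.5·45 = 31; r = 30.6 − 31 = -0.4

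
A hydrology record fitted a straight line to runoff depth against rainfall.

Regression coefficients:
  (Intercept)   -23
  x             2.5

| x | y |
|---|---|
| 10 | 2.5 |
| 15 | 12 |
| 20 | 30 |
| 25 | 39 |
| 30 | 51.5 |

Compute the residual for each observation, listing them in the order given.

0.5, -2.5, 3, -0.5, -0.5

x=10: ŷ = -23 + 2.5·10 = 2; e = 2.5 − 2 = 0.5
x=15: ŷ = -23 + 2.5·15 = 14.5; e = 12 − 14.5 = -2.5
x=20: ŷ = -23 + 2.5·20 = 27; e = 30 − 27 = 3
x=25: ŷ = -23 + 2.5·25 = 39.5; e = 39 − 39.5 = -0.5
x=30: ŷ = -23 + 2.5·30 = 52; e = 51.5 − 52 = -0.5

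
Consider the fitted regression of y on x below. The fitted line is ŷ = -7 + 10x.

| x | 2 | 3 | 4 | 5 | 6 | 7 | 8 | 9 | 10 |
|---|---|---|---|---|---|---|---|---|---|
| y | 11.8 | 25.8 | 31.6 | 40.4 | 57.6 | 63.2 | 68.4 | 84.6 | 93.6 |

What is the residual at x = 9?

e = 1.6

ŷ = -7 + 10·9 = 83
e = 84.6 − 83 = 1.6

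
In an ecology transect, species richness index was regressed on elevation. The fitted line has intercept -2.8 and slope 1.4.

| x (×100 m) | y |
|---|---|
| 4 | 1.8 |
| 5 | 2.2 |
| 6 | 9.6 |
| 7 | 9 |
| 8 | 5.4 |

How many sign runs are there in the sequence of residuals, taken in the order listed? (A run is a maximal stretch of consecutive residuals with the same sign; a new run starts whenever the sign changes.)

3 runs

x=4: ŷ = -2.8 + 1.4·4 = 2.8; r = 1.8 − 2.8 = -1
x=5: ŷ = -2.8 + 1.4·5 = 4.2; r = 2.2 − 4.2 = -2
x=6: ŷ = -2.8 + 1.4·6 = 5.6; r = 9.6 − 5.6 = 4
x=7: ŷ = -2.8 + 1.4·7 = 7; r = 9 − 7 = 2
x=8: ŷ = -2.8 + 1.4·8 = 8.4; r = 5.4 − 8.4 = -3
Signs: − − + + −
Runs: −×2, +×2, −×1 → 3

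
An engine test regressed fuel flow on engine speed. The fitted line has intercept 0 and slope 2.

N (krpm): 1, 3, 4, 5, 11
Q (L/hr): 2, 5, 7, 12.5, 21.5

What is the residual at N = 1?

e = 0

ŷ = 2·1 = 2
e = 2 − 2 = 0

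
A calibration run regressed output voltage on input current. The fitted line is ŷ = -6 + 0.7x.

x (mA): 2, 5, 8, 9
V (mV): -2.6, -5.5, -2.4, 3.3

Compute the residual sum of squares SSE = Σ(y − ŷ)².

x=2: ŷ = -6 + 0.7·2 = -4.6; r = -2.6 − (-4.6) = 2
x=5: ŷ = -6 + 0.7·5 = -2.5; r = -5.5 − (-2.5) = -3
x=8: ŷ = -6 + 0.7·8 = -0.4; r = -2.4 − (-0.4) = -2
x=9: ŷ = -6 + 0.7·9 = 0.3; r = 3.3 − 0.3 = 3
SSE = 4 + 9 + 4 + 9 = 26

SSE = 26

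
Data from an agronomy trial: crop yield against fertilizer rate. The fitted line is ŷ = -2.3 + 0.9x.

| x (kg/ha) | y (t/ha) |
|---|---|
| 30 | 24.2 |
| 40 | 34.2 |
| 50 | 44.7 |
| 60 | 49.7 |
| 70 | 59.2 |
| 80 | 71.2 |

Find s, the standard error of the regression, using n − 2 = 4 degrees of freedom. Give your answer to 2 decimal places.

s = 1.80

x=30: ŷ = -2.3 + 0.9·30 = 24.7; r = 24.2 − 24.7 = -0.5
x=40: ŷ = -2.3 + 0.9·40 = 33.7; r = 34.2 − 33.7 = 0.5
x=50: ŷ = -2.3 + 0.9·50 = 42.7; r = 44.7 − 42.7 = 2
x=60: ŷ = -2.3 + 0.9·60 = 51.7; r = 49.7 − 51.7 = -2
x=70: ŷ = -2.3 + 0.9·70 = 60.7; r = 59.2 − 60.7 = -1.5
x=80: ŷ = -2.3 + 0.9·80 = 69.7; r = 71.2 − 69.7 = 1.5
SSE = 0.25 + 0.25 + 4 + 4 + 2.25 + 2.25 = 13
s = √(13/4) = √3.25 ≈ 1.80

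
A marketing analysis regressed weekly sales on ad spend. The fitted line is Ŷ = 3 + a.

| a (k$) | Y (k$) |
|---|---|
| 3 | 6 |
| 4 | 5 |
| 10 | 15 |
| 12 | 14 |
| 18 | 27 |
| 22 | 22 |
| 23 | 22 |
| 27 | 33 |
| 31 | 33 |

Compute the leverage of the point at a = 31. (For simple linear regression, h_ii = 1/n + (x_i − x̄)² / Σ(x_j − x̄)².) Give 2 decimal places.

h = 0.37

ā = (3 + 4 + 10 + 12 + 18 + 22 + 23 + 27 + 31)/9 = 16.6667
Σ(a − ā)² = 186.778 + 160.444 + 44.4444 + 21.7778 + 1.77778 + 28.4444 + 40.1111 + 106.778 + 205.444 = 796
h = 1/9 + (14.3333)²/796 = 0.111111 + 0.258096 = 0.37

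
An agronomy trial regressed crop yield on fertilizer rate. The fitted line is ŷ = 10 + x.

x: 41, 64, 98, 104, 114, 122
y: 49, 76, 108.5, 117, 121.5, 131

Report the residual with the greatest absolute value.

x=41: ŷ = 10 + 41 = 51; r = 49 − 51 = -2
x=64: ŷ = 10 + 64 = 74; r = 76 − 74 = 2
x=98: ŷ = 10 + 98 = 108; r = 108.5 − 108 = 0.5
x=104: ŷ = 10 + 104 = 114; r = 117 − 114 = 3
x=114: ŷ = 10 + 114 = 124; r = 121.5 − 124 = -2.5
x=122: ŷ = 10 + 122 = 132; r = 131 − 132 = -1
Largest |r| is 3 at x = 104, residual 3.

r = 3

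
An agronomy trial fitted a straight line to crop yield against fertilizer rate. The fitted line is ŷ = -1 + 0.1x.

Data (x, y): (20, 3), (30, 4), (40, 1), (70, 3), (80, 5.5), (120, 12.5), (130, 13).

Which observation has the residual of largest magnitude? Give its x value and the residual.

x = 70, e = -3

x=20: ŷ = -1 + 0.1·20 = 1; e = 3 − 1 = 2
x=30: ŷ = -1 + 0.1·30 = 2; e = 4 − 2 = 2
x=40: ŷ = -1 + 0.1·40 = 3; e = 1 − 3 = -2
x=70: ŷ = -1 + 0.1·70 = 6; e = 3 − 6 = -3
x=80: ŷ = -1 + 0.1·80 = 7; e = 5.5 − 7 = -1.5
x=120: ŷ = -1 + 0.1·120 = 11; e = 12.5 − 11 = 1.5
x=130: ŷ = -1 + 0.1·130 = 12; e = 13 − 12 = 1
Largest |e| is 3 at x = 70, residual -3.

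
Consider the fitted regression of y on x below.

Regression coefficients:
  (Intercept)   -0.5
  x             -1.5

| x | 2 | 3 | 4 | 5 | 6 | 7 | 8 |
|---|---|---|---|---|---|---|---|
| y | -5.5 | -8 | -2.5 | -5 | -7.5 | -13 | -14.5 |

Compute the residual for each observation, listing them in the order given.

x=2: ŷ = -0.5 − 1.5·2 = -3.5; e = -5.5 − (-3.5) = -2
x=3: ŷ = -0.5 − 1.5·3 = -5; e = -8 − (-5) = -3
x=4: ŷ = -0.5 − 1.5·4 = -6.5; e = -2.5 − (-6.5) = 4
x=5: ŷ = -0.5 − 1.5·5 = -8; e = -5 − (-8) = 3
x=6: ŷ = -0.5 − 1.5·6 = -9.5; e = -7.5 − (-9.5) = 2
x=7: ŷ = -0.5 − 1.5·7 = -11; e = -13 − (-11) = -2
x=8: ŷ = -0.5 − 1.5·8 = -12.5; e = -14.5 − (-12.5) = -2

-2, -3, 4, 3, 2, -2, -2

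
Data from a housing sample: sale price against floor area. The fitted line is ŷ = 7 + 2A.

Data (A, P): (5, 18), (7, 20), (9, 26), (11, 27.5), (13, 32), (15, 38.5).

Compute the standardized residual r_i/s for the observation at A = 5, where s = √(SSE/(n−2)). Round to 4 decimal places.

A=5: ŷ = 7 + 2·5 = 17; r = 18 − 17 = 1
A=7: ŷ = 7 + 2·7 = 21; r = 20 − 21 = -1
A=9: ŷ = 7 + 2·9 = 25; r = 26 − 25 = 1
A=11: ŷ = 7 + 2·11 = 29; r = 27.5 − 29 = -1.5
A=13: ŷ = 7 + 2·13 = 33; r = 32 − 33 = -1
A=15: ŷ = 7 + 2·15 = 37; r = 38.5 − 37 = 1.5
SSE = 1 + 1 + 1 + 2.25 + 1 + 2.25 = 8.5
s = √(8.5/4) = 1.45774
r/s = 1 / 1.45774 = 0.6860

0.6860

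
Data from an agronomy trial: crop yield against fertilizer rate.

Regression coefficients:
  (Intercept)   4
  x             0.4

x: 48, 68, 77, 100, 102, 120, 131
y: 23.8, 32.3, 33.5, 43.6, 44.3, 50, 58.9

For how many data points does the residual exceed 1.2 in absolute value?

x=48: ŷ = 4 + 0.4·48 = 23.2; e = 23.8 − 23.2 = 0.6
x=68: ŷ = 4 + 0.4·68 = 31.2; e = 32.3 − 31.2 = 1.1
x=77: ŷ = 4 + 0.4·77 = 34.8; e = 33.5 − 34.8 = -1.3
x=100: ŷ = 4 + 0.4·100 = 44; e = 43.6 − 44 = -0.4
x=102: ŷ = 4 + 0.4·102 = 44.8; e = 44.3 − 44.8 = -0.5
x=120: ŷ = 4 + 0.4·120 = 52; e = 50 − 52 = -2
x=131: ŷ = 4 + 0.4·131 = 56.4; e = 58.9 − 56.4 = 2.5
|e| > 1.2: x=77 (|e|=1.3), x=120 (|e|=2), x=131 (|e|=2.5) → 3

3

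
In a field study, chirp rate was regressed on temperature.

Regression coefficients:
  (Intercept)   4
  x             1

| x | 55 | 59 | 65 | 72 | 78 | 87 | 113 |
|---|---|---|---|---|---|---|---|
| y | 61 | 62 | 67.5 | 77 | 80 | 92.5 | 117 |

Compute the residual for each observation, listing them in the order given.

2, -1, -1.5, 1, -2, 1.5, 0

x=55: ŷ = 4 + 55 = 59; r = 61 − 59 = 2
x=59: ŷ = 4 + 59 = 63; r = 62 − 63 = -1
x=65: ŷ = 4 + 65 = 69; r = 67.5 − 69 = -1.5
x=72: ŷ = 4 + 72 = 76; r = 77 − 76 = 1
x=78: ŷ = 4 + 78 = 82; r = 80 − 82 = -2
x=87: ŷ = 4 + 87 = 91; r = 92.5 − 91 = 1.5
x=113: ŷ = 4 + 113 = 117; r = 117 − 117 = 0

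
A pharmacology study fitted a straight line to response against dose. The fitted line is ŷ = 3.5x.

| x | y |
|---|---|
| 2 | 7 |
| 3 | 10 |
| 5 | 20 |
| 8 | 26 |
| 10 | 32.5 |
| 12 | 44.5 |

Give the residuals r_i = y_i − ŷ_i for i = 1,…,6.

x=2: ŷ = 3.5·2 = 7; r = 7 − 7 = 0
x=3: ŷ = 3.5·3 = 10.5; r = 10 − 10.5 = -0.5
x=5: ŷ = 3.5·5 = 17.5; r = 20 − 17.5 = 2.5
x=8: ŷ = 3.5·8 = 28; r = 26 − 28 = -2
x=10: ŷ = 3.5·10 = 35; r = 32.5 − 35 = -2.5
x=12: ŷ = 3.5·12 = 42; r = 44.5 − 42 = 2.5

0, -0.5, 2.5, -2, -2.5, 2.5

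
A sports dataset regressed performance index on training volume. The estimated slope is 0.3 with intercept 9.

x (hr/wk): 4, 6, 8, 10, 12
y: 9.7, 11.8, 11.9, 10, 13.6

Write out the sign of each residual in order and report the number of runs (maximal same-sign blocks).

x=4: ŷ = 9 + 0.3·4 = 10.2; r = 9.7 − 10.2 = -0.5
x=6: ŷ = 9 + 0.3·6 = 10.8; r = 11.8 − 10.8 = 1
x=8: ŷ = 9 + 0.3·8 = 11.4; r = 11.9 − 11.4 = 0.5
x=10: ŷ = 9 + 0.3·10 = 12; r = 10 − 12 = -2
x=12: ŷ = 9 + 0.3·12 = 12.6; r = 13.6 − 12.6 = 1
Signs: − + + − +
Runs: −×1, +×2, −×1, +×1 → 4

4 runs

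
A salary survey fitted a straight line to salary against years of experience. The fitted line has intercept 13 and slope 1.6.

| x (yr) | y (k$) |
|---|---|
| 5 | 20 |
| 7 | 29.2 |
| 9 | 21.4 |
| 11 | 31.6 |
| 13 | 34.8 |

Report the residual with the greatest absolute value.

x=5: ŷ = 13 + 1.6·5 = 21; r = 20 − 21 = -1
x=7: ŷ = 13 + 1.6·7 = 24.2; r = 29.2 − 24.2 = 5
x=9: ŷ = 13 + 1.6·9 = 27.4; r = 21.4 − 27.4 = -6
x=11: ŷ = 13 + 1.6·11 = 30.6; r = 31.6 − 30.6 = 1
x=13: ŷ = 13 + 1.6·13 = 33.8; r = 34.8 − 33.8 = 1
Largest |r| is 6 at x = 9, residual -6.

r = -6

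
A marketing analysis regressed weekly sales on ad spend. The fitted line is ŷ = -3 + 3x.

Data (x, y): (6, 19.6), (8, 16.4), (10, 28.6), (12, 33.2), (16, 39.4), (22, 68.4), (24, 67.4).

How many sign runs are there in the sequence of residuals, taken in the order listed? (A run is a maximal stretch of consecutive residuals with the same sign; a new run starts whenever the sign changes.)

6 runs

x=6: ŷ = -3 + 3·6 = 15; e = 19.6 − 15 = 4.6
x=8: ŷ = -3 + 3·8 = 21; e = 16.4 − 21 = -4.6
x=10: ŷ = -3 + 3·10 = 27; e = 28.6 − 27 = 1.6
x=12: ŷ = -3 + 3·12 = 33; e = 33.2 − 33 = 0.2
x=16: ŷ = -3 + 3·16 = 45; e = 39.4 − 45 = -5.6
x=22: ŷ = -3 + 3·22 = 63; e = 68.4 − 63 = 5.4
x=24: ŷ = -3 + 3·24 = 69; e = 67.4 − 69 = -1.6
Signs: + − + + − + −
Runs: +×1, −×1, +×2, −×1, +×1, −×1 → 6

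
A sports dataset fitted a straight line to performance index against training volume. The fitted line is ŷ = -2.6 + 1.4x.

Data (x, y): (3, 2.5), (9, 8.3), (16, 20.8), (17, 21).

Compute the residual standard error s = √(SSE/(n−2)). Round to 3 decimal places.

s = 1.539

x=3: ŷ = -2.6 + 1.4·3 = 1.6; e = 2.5 − 1.6 = 0.9
x=9: ŷ = -2.6 + 1.4·9 = 10; e = 8.3 − 10 = -1.7
x=16: ŷ = -2.6 + 1.4·16 = 19.8; e = 20.8 − 19.8 = 1
x=17: ŷ = -2.6 + 1.4·17 = 21.2; e = 21 − 21.2 = -0.2
SSE = 0.81 + 2.89 + 1 + 0.04 = 4.74
s = √(4.74/2) = √2.37 ≈ 1.539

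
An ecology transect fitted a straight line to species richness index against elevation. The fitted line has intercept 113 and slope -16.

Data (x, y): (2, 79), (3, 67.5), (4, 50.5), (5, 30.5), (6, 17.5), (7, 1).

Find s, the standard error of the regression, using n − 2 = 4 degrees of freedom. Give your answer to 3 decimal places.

s = 2.179

x=2: ŷ = 113 − 16·2 = 81; e = 79 − 81 = -2
x=3: ŷ = 113 − 16·3 = 65; e = 67.5 − 65 = 2.5
x=4: ŷ = 113 − 16·4 = 49; e = 50.5 − 49 = 1.5
x=5: ŷ = 113 − 16·5 = 33; e = 30.5 − 33 = -2.5
x=6: ŷ = 113 − 16·6 = 17; e = 17.5 − 17 = 0.5
x=7: ŷ = 113 − 16·7 = 1; e = 1 − 1 = 0
SSE = 4 + 6.25 + 2.25 + 6.25 + 0.25 + 0 = 19
s = √(19/4) = √4.75 ≈ 2.179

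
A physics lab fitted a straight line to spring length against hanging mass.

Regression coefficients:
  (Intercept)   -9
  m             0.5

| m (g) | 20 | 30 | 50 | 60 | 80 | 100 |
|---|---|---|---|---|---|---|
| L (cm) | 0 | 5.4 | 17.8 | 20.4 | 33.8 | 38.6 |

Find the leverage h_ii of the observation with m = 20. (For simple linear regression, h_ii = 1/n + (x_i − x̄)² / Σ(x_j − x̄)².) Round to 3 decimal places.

m̄ = (20 + 30 + 50 + 60 + 80 + 100)/6 = 56.6667
Σ(m − m̄)² = 1344.44 + 711.111 + 44.4444 + 11.1111 + 544.444 + 1877.78 = 4533.33
h = 1/6 + (-36.6667)²/4533.33 = 0.166667 + 0.296569 = 0.463

h = 0.463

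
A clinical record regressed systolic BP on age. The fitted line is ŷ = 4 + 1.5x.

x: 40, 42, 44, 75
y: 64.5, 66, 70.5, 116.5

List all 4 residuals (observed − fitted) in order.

0.5, -1, 0.5, 0

x=40: ŷ = 4 + 1.5·40 = 64; e = 64.5 − 64 = 0.5
x=42: ŷ = 4 + 1.5·42 = 67; e = 66 − 67 = -1
x=44: ŷ = 4 + 1.5·44 = 70; e = 70.5 − 70 = 0.5
x=75: ŷ = 4 + 1.5·75 = 116.5; e = 116.5 − 116.5 = 0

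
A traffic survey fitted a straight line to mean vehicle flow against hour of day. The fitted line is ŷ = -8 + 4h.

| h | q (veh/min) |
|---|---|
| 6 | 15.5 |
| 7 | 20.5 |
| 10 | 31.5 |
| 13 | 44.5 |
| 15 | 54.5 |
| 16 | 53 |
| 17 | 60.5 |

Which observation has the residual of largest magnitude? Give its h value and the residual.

h = 16, r = -3

h=6: ŷ = -8 + 4·6 = 16; r = 15.5 − 16 = -0.5
h=7: ŷ = -8 + 4·7 = 20; r = 20.5 − 20 = 0.5
h=10: ŷ = -8 + 4·10 = 32; r = 31.5 − 32 = -0.5
h=13: ŷ = -8 + 4·13 = 44; r = 44.5 − 44 = 0.5
h=15: ŷ = -8 + 4·15 = 52; r = 54.5 − 52 = 2.5
h=16: ŷ = -8 + 4·16 = 56; r = 53 − 56 = -3
h=17: ŷ = -8 + 4·17 = 60; r = 60.5 − 60 = 0.5
Largest |r| is 3 at h = 16, residual -3.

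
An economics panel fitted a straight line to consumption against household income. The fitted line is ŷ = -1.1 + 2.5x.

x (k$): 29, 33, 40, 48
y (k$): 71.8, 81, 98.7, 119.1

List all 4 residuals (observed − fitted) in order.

x=29: ŷ = -1.1 + 2.5·29 = 71.4; r = 71.8 − 71.4 = 0.4
x=33: ŷ = -1.1 + 2.5·33 = 81.4; r = 81 − 81.4 = -0.4
x=40: ŷ = -1.1 + 2.5·40 = 98.9; r = 98.7 − 98.9 = -0.2
x=48: ŷ = -1.1 + 2.5·48 = 118.9; r = 119.1 − 118.9 = 0.2

0.4, -0.4, -0.2, 0.2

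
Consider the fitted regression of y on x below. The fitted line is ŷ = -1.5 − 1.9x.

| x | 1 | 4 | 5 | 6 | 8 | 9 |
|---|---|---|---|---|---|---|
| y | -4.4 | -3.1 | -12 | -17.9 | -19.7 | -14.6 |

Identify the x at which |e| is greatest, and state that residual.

x = 4, e = 6

x=1: ŷ = -1.5 − 1.9·1 = -3.4; e = -4.4 − (-3.4) = -1
x=4: ŷ = -1.5 − 1.9·4 = -9.1; e = -3.1 − (-9.1) = 6
x=5: ŷ = -1.5 − 1.9·5 = -11; e = -12 − (-11) = -1
x=6: ŷ = -1.5 − 1.9·6 = -12.9; e = -17.9 − (-12.9) = -5
x=8: ŷ = -1.5 − 1.9·8 = -16.7; e = -19.7 − (-16.7) = -3
x=9: ŷ = -1.5 − 1.9·9 = -18.6; e = -14.6 − (-18.6) = 4
Largest |e| is 6 at x = 4, residual 6.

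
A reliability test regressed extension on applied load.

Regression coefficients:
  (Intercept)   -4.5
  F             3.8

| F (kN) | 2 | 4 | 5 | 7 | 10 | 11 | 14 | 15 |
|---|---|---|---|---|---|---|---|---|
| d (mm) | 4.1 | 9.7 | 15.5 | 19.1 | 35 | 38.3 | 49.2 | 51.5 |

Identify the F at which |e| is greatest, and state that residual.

F = 7, e = -3

F=2: d̂ = -4.5 + 3.8·2 = 3.1; e = 4.1 − 3.1 = 1
F=4: d̂ = -4.5 + 3.8·4 = 10.7; e = 9.7 − 10.7 = -1
F=5: d̂ = -4.5 + 3.8·5 = 14.5; e = 15.5 − 14.5 = 1
F=7: d̂ = -4.5 + 3.8·7 = 22.1; e = 19.1 − 22.1 = -3
F=10: d̂ = -4.5 + 3.8·10 = 33.5; e = 35 − 33.5 = 1.5
F=11: d̂ = -4.5 + 3.8·11 = 37.3; e = 38.3 − 37.3 = 1
F=14: d̂ = -4.5 + 3.8·14 = 48.7; e = 49.2 − 48.7 = 0.5
F=15: d̂ = -4.5 + 3.8·15 = 52.5; e = 51.5 − 52.5 = -1
Largest |e| is 3 at F = 7, residual -3.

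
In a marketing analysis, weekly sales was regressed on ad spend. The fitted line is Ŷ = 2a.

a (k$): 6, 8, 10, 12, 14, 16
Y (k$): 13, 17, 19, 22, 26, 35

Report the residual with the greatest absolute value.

e = 3

a=6: Ŷ = 2·6 = 12; e = 13 − 12 = 1
a=8: Ŷ = 2·8 = 16; e = 17 − 16 = 1
a=10: Ŷ = 2·10 = 20; e = 19 − 20 = -1
a=12: Ŷ = 2·12 = 24; e = 22 − 24 = -2
a=14: Ŷ = 2·14 = 28; e = 26 − 28 = -2
a=16: Ŷ = 2·16 = 32; e = 35 − 32 = 3
Largest |e| is 3 at a = 16, residual 3.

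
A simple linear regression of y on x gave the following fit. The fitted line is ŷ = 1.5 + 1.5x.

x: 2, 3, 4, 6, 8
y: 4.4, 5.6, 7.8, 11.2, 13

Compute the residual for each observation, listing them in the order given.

x=2: ŷ = 1.5 + 1.5·2 = 4.5; r = 4.4 − 4.5 = -0.1
x=3: ŷ = 1.5 + 1.5·3 = 6; r = 5.6 − 6 = -0.4
x=4: ŷ = 1.5 + 1.5·4 = 7.5; r = 7.8 − 7.5 = 0.3
x=6: ŷ = 1.5 + 1.5·6 = 10.5; r = 11.2 − 10.5 = 0.7
x=8: ŷ = 1.5 + 1.5·8 = 13.5; r = 13 − 13.5 = -0.5

-0.1, -0.4, 0.3, 0.7, -0.5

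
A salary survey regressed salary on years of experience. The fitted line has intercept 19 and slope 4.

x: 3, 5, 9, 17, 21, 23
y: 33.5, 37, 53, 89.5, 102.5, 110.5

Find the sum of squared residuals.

SSE = 21

x=3: ŷ = 19 + 4·3 = 31; e = 33.5 − 31 = 2.5
x=5: ŷ = 19 + 4·5 = 39; e = 37 − 39 = -2
x=9: ŷ = 19 + 4·9 = 55; e = 53 − 55 = -2
x=17: ŷ = 19 + 4·17 = 87; e = 89.5 − 87 = 2.5
x=21: ŷ = 19 + 4·21 = 103; e = 102.5 − 103 = -0.5
x=23: ŷ = 19 + 4·23 = 111; e = 110.5 − 111 = -0.5
SSE = 6.25 + 4 + 4 + 6.25 + 0.25 + 0.25 = 21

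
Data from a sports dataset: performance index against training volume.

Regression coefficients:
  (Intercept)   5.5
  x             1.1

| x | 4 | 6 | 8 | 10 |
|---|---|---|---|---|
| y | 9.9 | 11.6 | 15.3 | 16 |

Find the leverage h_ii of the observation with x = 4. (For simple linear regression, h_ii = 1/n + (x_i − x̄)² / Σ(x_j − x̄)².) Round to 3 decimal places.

x̄ = (4 + 6 + 8 + 10)/4 = 7
Σ(x − x̄)² = 9 + 1 + 1 + 9 = 20
h = 1/4 + (-3)²/20 = 0.25 + 0.45 = 0.700

h = 0.700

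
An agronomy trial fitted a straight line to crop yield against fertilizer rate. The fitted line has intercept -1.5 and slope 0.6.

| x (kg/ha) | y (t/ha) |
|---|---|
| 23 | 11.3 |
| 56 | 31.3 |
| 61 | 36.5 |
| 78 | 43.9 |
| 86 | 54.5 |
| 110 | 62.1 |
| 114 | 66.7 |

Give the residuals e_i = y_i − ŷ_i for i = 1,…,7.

-1, -0.8, 1.4, -1.4, 4.4, -2.4, -0.2

x=23: ŷ = -1.5 + 0.6·23 = 12.3; e = 11.3 − 12.3 = -1
x=56: ŷ = -1.5 + 0.6·56 = 32.1; e = 31.3 − 32.1 = -0.8
x=61: ŷ = -1.5 + 0.6·61 = 35.1; e = 36.5 − 35.1 = 1.4
x=78: ŷ = -1.5 + 0.6·78 = 45.3; e = 43.9 − 45.3 = -1.4
x=86: ŷ = -1.5 + 0.6·86 = 50.1; e = 54.5 − 50.1 = 4.4
x=110: ŷ = -1.5 + 0.6·110 = 64.5; e = 62.1 − 64.5 = -2.4
x=114: ŷ = -1.5 + 0.6·114 = 66.9; e = 66.7 − 66.9 = -0.2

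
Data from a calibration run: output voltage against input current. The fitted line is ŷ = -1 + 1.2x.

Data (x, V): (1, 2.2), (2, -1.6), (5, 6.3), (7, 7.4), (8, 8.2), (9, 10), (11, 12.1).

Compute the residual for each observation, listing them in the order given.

x=1: ŷ = -1 + 1.2·1 = 0.2; r = 2.2 − 0.2 = 2
x=2: ŷ = -1 + 1.2·2 = 1.4; r = -1.6 − 1.4 = -3
x=5: ŷ = -1 + 1.2·5 = 5; r = 6.3 − 5 = 1.3
x=7: ŷ = -1 + 1.2·7 = 7.4; r = 7.4 − 7.4 = 0
x=8: ŷ = -1 + 1.2·8 = 8.6; r = 8.2 − 8.6 = -0.4
x=9: ŷ = -1 + 1.2·9 = 9.8; r = 10 − 9.8 = 0.2
x=11: ŷ = -1 + 1.2·11 = 12.2; r = 12.1 − 12.2 = -0.1

2, -3, 1.3, 0, -0.4, 0.2, -0.1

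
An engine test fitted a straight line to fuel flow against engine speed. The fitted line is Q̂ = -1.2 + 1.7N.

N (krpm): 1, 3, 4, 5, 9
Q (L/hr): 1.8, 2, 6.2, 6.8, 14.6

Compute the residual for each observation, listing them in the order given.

1.3, -1.9, 0.6, -0.5, 0.5

N=1: Q̂ = -1.2 + 1.7·1 = 0.5; r = 1.8 − 0.5 = 1.3
N=3: Q̂ = -1.2 + 1.7·3 = 3.9; r = 2 − 3.9 = -1.9
N=4: Q̂ = -1.2 + 1.7·4 = 5.6; r = 6.2 − 5.6 = 0.6
N=5: Q̂ = -1.2 + 1.7·5 = 7.3; r = 6.8 − 7.3 = -0.5
N=9: Q̂ = -1.2 + 1.7·9 = 14.1; r = 14.6 − 14.1 = 0.5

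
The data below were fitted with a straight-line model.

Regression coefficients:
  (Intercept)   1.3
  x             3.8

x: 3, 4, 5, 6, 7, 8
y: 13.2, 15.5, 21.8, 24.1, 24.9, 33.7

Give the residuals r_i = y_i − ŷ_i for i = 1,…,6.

0.5, -1, 1.5, 0, -3, 2

x=3: ŷ = 1.3 + 3.8·3 = 12.7; r = 13.2 − 12.7 = 0.5
x=4: ŷ = 1.3 + 3.8·4 = 16.5; r = 15.5 − 16.5 = -1
x=5: ŷ = 1.3 + 3.8·5 = 20.3; r = 21.8 − 20.3 = 1.5
x=6: ŷ = 1.3 + 3.8·6 = 24.1; r = 24.1 − 24.1 = 0
x=7: ŷ = 1.3 + 3.8·7 = 27.9; r = 24.9 − 27.9 = -3
x=8: ŷ = 1.3 + 3.8·8 = 31.7; r = 33.7 − 31.7 = 2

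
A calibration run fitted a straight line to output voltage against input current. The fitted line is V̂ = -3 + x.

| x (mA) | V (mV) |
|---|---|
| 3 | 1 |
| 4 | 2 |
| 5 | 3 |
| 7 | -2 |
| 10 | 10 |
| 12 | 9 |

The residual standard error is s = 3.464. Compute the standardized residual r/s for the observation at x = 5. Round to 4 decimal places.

V̂ = -3 + 5 = 2
r = 3 − 2 = 1
r/s = 1 / 3.464 = 0.2887

0.2887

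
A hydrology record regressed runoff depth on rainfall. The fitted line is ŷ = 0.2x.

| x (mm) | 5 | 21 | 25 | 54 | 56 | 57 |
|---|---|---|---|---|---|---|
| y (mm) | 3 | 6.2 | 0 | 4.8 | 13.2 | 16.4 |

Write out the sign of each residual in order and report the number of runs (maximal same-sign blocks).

x=5: ŷ = 0.2·5 = 1; e = 3 − 1 = 2
x=21: ŷ = 0.2·21 = 4.2; e = 6.2 − 4.2 = 2
x=25: ŷ = 0.2·25 = 5; e = 0 − 5 = -5
x=54: ŷ = 0.2·54 = 10.8; e = 4.8 − 10.8 = -6
x=56: ŷ = 0.2·56 = 11.2; e = 13.2 − 11.2 = 2
x=57: ŷ = 0.2·57 = 11.4; e = 16.4 − 11.4 = 5
Signs: + + − − + +
Runs: +×2, −×2, +×2 → 3

3 runs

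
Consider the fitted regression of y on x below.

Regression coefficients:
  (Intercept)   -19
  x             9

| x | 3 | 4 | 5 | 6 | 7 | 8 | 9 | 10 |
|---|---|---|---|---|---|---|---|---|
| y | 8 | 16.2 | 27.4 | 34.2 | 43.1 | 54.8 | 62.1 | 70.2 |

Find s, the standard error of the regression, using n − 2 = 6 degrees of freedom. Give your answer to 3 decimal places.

s = 1.150

x=3: ŷ = -19 + 9·3 = 8; r = 8 − 8 = 0
x=4: ŷ = -19 + 9·4 = 17; r = 16.2 − 17 = -0.8
x=5: ŷ = -19 + 9·5 = 26; r = 27.4 − 26 = 1.4
x=6: ŷ = -19 + 9·6 = 35; r = 34.2 − 35 = -0.8
x=7: ŷ = -19 + 9·7 = 44; r = 43.1 − 44 = -0.9
x=8: ŷ = -19 + 9·8 = 53; r = 54.8 − 53 = 1.8
x=9: ŷ = -19 + 9·9 = 62; r = 62.1 − 62 = 0.1
x=10: ŷ = -19 + 9·10 = 71; r = 70.2 − 71 = -0.8
SSE = 0 + 0.64 + 1.96 + 0.64 + 0.81 + 3.24 + 0.01 + 0.64 = 7.94
s = √(7.94/6) = √1.32333 ≈ 1.150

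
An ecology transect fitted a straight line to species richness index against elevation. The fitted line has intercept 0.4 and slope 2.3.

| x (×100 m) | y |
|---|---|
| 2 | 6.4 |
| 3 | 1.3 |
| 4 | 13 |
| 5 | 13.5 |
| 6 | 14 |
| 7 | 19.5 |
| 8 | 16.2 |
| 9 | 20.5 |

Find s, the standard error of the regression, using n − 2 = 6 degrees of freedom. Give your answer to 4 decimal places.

s = 3.3724

x=2: ŷ = 0.4 + 2.3·2 = 5; e = 6.4 − 5 = 1.4
x=3: ŷ = 0.4 + 2.3·3 = 7.3; e = 1.3 − 7.3 = -6
x=4: ŷ = 0.4 + 2.3·4 = 9.6; e = 13 − 9.6 = 3.4
x=5: ŷ = 0.4 + 2.3·5 = 11.9; e = 13.5 − 11.9 = 1.6
x=6: ŷ = 0.4 + 2.3·6 = 14.2; e = 14 − 14.2 = -0.2
x=7: ŷ = 0.4 + 2.3·7 = 16.5; e = 19.5 − 16.5 = 3
x=8: ŷ = 0.4 + 2.3·8 = 18.8; e = 16.2 − 18.8 = -2.6
x=9: ŷ = 0.4 + 2.3·9 = 21.1; e = 20.5 − 21.1 = -0.6
SSE = 1.96 + 36 + 11.56 + 2.56 + 0.04 + 9 + 6.76 + 0.36 = 68.24
s = √(68.24/6) = √11.3733 ≈ 3.3724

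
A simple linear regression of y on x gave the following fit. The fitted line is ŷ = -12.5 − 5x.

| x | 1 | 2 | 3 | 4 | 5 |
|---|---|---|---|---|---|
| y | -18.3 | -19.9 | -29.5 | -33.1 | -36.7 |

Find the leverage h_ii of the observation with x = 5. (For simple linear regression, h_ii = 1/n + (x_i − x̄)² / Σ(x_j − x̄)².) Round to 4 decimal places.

x̄ = (1 + 2 + 3 + 4 + 5)/5 = 3
Σ(x − x̄)² = 4 + 1 + 0 + 1 + 4 = 10
h = 1/5 + (2)²/10 = 0.2 + 0.4 = 0.6000

h = 0.6000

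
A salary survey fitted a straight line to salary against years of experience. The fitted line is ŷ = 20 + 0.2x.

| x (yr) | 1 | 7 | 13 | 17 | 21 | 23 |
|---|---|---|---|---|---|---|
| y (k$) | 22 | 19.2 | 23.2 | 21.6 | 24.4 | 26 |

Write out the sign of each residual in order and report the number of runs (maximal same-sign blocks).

x=1: ŷ = 20 + 0.2·1 = 20.2; r = 22 − 20.2 = 1.8
x=7: ŷ = 20 + 0.2·7 = 21.4; r = 19.2 − 21.4 = -2.2
x=13: ŷ = 20 + 0.2·13 = 22.6; r = 23.2 − 22.6 = 0.6
x=17: ŷ = 20 + 0.2·17 = 23.4; r = 21.6 − 23.4 = -1.8
x=21: ŷ = 20 + 0.2·21 = 24.2; r = 24.4 − 24.2 = 0.2
x=23: ŷ = 20 + 0.2·23 = 24.6; r = 26 − 24.6 = 1.4
Signs: + − + − + +
Runs: +×1, −×1, +×1, −×1, +×2 → 5

5 runs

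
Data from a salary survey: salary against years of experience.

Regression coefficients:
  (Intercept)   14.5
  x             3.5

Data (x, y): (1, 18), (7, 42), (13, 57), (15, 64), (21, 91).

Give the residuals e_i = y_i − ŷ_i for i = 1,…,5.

x=1: ŷ = 14.5 + 3.5·1 = 18; e = 18 − 18 = 0
x=7: ŷ = 14.5 + 3.5·7 = 39; e = 42 − 39 = 3
x=13: ŷ = 14.5 + 3.5·13 = 60; e = 57 − 60 = -3
x=15: ŷ = 14.5 + 3.5·15 = 67; e = 64 − 67 = -3
x=21: ŷ = 14.5 + 3.5·21 = 88; e = 91 − 88 = 3

0, 3, -3, -3, 3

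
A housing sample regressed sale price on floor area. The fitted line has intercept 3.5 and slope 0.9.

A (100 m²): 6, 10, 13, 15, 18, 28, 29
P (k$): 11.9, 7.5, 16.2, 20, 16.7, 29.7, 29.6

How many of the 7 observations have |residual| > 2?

A=6: ŷ = 3.5 + 0.9·6 = 8.9; r = 11.9 − 8.9 = 3
A=10: ŷ = 3.5 + 0.9·10 = 12.5; r = 7.5 − 12.5 = -5
A=13: ŷ = 3.5 + 0.9·13 = 15.2; r = 16.2 − 15.2 = 1
A=15: ŷ = 3.5 + 0.9·15 = 17; r = 20 − 17 = 3
A=18: ŷ = 3.5 + 0.9·18 = 19.7; r = 16.7 − 19.7 = -3
A=28: ŷ = 3.5 + 0.9·28 = 28.7; r = 29.7 − 28.7 = 1
A=29: ŷ = 3.5 + 0.9·29 = 29.6; r = 29.6 − 29.6 = 0
|r| > 2: A=6 (|r|=3), A=10 (|r|=5), A=15 (|r|=3), A=18 (|r|=3) → 4

4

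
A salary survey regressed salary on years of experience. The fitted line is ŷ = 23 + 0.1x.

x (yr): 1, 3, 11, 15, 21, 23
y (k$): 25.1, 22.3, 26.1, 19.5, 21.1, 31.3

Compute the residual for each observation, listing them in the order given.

2, -1, 2, -5, -4, 6

x=1: ŷ = 23 + 0.1·1 = 23.1; e = 25.1 − 23.1 = 2
x=3: ŷ = 23 + 0.1·3 = 23.3; e = 22.3 − 23.3 = -1
x=11: ŷ = 23 + 0.1·11 = 24.1; e = 26.1 − 24.1 = 2
x=15: ŷ = 23 + 0.1·15 = 24.5; e = 19.5 − 24.5 = -5
x=21: ŷ = 23 + 0.1·21 = 25.1; e = 21.1 − 25.1 = -4
x=23: ŷ = 23 + 0.1·23 = 25.3; e = 31.3 − 25.3 = 6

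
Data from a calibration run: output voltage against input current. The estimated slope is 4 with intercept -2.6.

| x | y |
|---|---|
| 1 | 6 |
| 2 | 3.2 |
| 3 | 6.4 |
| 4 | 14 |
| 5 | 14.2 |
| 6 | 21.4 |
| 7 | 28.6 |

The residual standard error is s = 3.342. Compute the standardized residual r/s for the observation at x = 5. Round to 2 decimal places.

ŷ = -2.6 + 4·5 = 17.4
r = 14.2 − 17.4 = -3.2
r/s = -3.2 / 3.342 = -0.96

-0.96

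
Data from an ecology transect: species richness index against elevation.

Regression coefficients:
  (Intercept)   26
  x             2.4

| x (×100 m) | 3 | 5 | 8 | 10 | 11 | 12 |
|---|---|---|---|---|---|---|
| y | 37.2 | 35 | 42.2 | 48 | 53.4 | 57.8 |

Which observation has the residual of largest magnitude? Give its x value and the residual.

x=3: ŷ = 26 + 2.4·3 = 33.2; r = 37.2 − 33.2 = 4
x=5: ŷ = 26 + 2.4·5 = 38; r = 35 − 38 = -3
x=8: ŷ = 26 + 2.4·8 = 45.2; r = 42.2 − 45.2 = -3
x=10: ŷ = 26 + 2.4·10 = 50; r = 48 − 50 = -2
x=11: ŷ = 26 + 2.4·11 = 52.4; r = 53.4 − 52.4 = 1
x=12: ŷ = 26 + 2.4·12 = 54.8; r = 57.8 − 54.8 = 3
Largest |r| is 4 at x = 3, residual 4.

x = 3, r = 4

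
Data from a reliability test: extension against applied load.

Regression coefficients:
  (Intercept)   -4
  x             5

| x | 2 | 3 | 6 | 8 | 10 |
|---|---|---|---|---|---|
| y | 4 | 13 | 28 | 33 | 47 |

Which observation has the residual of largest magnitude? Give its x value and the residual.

x = 8, r = -3

x=2: ŷ = -4 + 5·2 = 6; r = 4 − 6 = -2
x=3: ŷ = -4 + 5·3 = 11; r = 13 − 11 = 2
x=6: ŷ = -4 + 5·6 = 26; r = 28 − 26 = 2
x=8: ŷ = -4 + 5·8 = 36; r = 33 − 36 = -3
x=10: ŷ = -4 + 5·10 = 46; r = 47 − 46 = 1
Largest |r| is 3 at x = 8, residual -3.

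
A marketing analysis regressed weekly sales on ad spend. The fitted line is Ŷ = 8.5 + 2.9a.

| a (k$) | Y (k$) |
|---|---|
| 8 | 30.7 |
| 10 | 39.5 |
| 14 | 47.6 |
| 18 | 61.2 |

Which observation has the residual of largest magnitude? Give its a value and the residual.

a = 10, r = 2

a=8: Ŷ = 8.5 + 2.9·8 = 31.7; r = 30.7 − 31.7 = -1
a=10: Ŷ = 8.5 + 2.9·10 = 37.5; r = 39.5 − 37.5 = 2
a=14: Ŷ = 8.5 + 2.9·14 = 49.1; r = 47.6 − 49.1 = -1.5
a=18: Ŷ = 8.5 + 2.9·18 = 60.7; r = 61.2 − 60.7 = 0.5
Largest |r| is 2 at a = 10, residual 2.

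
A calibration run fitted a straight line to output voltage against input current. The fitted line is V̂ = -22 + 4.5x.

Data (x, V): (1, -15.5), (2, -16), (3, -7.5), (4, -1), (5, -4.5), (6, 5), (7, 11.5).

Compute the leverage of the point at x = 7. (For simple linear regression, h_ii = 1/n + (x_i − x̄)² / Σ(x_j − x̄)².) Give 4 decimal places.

h = 0.4643

x̄ = (1 + 2 + 3 + 4 + 5 + 6 + 7)/7 = 4
Σ(x − x̄)² = 9 + 4 + 1 + 0 + 1 + 4 + 9 = 28
h = 1/7 + (3)²/28 = 0.142857 + 0.321429 = 0.4643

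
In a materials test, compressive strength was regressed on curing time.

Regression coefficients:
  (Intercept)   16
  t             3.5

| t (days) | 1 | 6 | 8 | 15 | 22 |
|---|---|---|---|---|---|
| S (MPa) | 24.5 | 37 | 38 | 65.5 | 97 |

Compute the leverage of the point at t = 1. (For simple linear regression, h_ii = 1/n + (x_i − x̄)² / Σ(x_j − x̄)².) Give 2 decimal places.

t̄ = (1 + 6 + 8 + 15 + 22)/5 = 10.4
Σ(t − t̄)² = 88.36 + 19.36 + 5.76 + 21.16 + 134.56 = 269.2
h = 1/5 + (-9.4)²/269.2 = 0.2 + 0.328232 = 0.53

h = 0.53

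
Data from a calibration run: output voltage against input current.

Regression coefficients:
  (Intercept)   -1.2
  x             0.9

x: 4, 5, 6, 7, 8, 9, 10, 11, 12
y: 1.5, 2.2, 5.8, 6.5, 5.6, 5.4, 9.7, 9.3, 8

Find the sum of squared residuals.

x=4: ŷ = -1.2 + 0.9·4 = 2.4; e = 1.5 − 2.4 = -0.9
x=5: ŷ = -1.2 + 0.9·5 = 3.3; e = 2.2 − 3.3 = -1.1
x=6: ŷ = -1.2 + 0.9·6 = 4.2; e = 5.8 − 4.2 = 1.6
x=7: ŷ = -1.2 + 0.9·7 = 5.1; e = 6.5 − 5.1 = 1.4
x=8: ŷ = -1.2 + 0.9·8 = 6; e = 5.6 − 6 = -0.4
x=9: ŷ = -1.2 + 0.9·9 = 6.9; e = 5.4 − 6.9 = -1.5
x=10: ŷ = -1.2 + 0.9·10 = 7.8; e = 9.7 − 7.8 = 1.9
x=11: ŷ = -1.2 + 0.9·11 = 8.7; e = 9.3 − 8.7 = 0.6
x=12: ŷ = -1.2 + 0.9·12 = 9.6; e = 8 − 9.6 = -1.6
SSE = 0.81 + 1.21 + 2.56 + 1.96 + 0.16 + 2.25 + 3.61 + 0.36 + 2.56 = 15.48

SSE = 15.48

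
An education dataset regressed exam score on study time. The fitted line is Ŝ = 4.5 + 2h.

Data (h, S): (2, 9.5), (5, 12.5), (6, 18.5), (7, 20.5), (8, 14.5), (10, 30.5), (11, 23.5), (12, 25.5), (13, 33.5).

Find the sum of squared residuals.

SSE = 112

h=2: Ŝ = 4.5 + 2·2 = 8.5; e = 9.5 − 8.5 = 1
h=5: Ŝ = 4.5 + 2·5 = 14.5; e = 12.5 − 14.5 = -2
h=6: Ŝ = 4.5 + 2·6 = 16.5; e = 18.5 − 16.5 = 2
h=7: Ŝ = 4.5 + 2·7 = 18.5; e = 20.5 − 18.5 = 2
h=8: Ŝ = 4.5 + 2·8 = 20.5; e = 14.5 − 20.5 = -6
h=10: Ŝ = 4.5 + 2·10 = 24.5; e = 30.5 − 24.5 = 6
h=11: Ŝ = 4.5 + 2·11 = 26.5; e = 23.5 − 26.5 = -3
h=12: Ŝ = 4.5 + 2·12 = 28.5; e = 25.5 − 28.5 = -3
h=13: Ŝ = 4.5 + 2·13 = 30.5; e = 33.5 − 30.5 = 3
SSE = 1 + 4 + 4 + 4 + 36 + 36 + 9 + 9 + 9 = 112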